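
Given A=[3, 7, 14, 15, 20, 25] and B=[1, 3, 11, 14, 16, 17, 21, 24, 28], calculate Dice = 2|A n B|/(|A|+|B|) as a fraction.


A intersect B = [3, 14]
|A intersect B| = 2
|A| = 6, |B| = 9
Dice = 2*2 / (6+9)
= 4 / 15 = 4/15

4/15


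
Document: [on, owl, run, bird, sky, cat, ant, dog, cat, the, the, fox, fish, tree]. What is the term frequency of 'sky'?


Document has 14 words
Scanning for 'sky':
Found at positions: [4]
Count = 1

1


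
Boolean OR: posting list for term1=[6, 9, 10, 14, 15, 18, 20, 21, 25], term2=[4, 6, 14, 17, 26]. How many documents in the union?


Boolean OR: find union of posting lists
term1 docs: [6, 9, 10, 14, 15, 18, 20, 21, 25]
term2 docs: [4, 6, 14, 17, 26]
Union: [4, 6, 9, 10, 14, 15, 17, 18, 20, 21, 25, 26]
|union| = 12

12


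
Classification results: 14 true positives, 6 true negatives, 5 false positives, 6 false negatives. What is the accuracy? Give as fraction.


Accuracy = (TP + TN) / (TP + TN + FP + FN)
TP + TN = 14 + 6 = 20
Total = 14 + 6 + 5 + 6 = 31
Accuracy = 20 / 31 = 20/31

20/31


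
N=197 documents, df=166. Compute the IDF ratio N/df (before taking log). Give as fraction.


IDF ratio = N / df
= 197 / 166
= 197/166

197/166


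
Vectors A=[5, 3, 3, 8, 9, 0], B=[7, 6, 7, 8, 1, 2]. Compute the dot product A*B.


Dot product = sum of element-wise products
A[0]*B[0] = 5*7 = 35
A[1]*B[1] = 3*6 = 18
A[2]*B[2] = 3*7 = 21
A[3]*B[3] = 8*8 = 64
A[4]*B[4] = 9*1 = 9
A[5]*B[5] = 0*2 = 0
Sum = 35 + 18 + 21 + 64 + 9 + 0 = 147

147


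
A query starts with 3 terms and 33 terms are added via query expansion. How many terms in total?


Original terms: 3
Expansion terms: 33
Total = 3 + 33 = 36

36


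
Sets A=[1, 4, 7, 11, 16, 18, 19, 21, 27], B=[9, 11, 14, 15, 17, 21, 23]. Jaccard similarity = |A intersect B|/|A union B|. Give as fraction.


A intersect B = [11, 21]
|A intersect B| = 2
A union B = [1, 4, 7, 9, 11, 14, 15, 16, 17, 18, 19, 21, 23, 27]
|A union B| = 14
Jaccard = 2/14 = 1/7

1/7


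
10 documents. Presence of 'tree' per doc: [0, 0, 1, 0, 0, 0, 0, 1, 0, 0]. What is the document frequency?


Checking each document for 'tree':
Doc 1: absent
Doc 2: absent
Doc 3: present
Doc 4: absent
Doc 5: absent
Doc 6: absent
Doc 7: absent
Doc 8: present
Doc 9: absent
Doc 10: absent
df = sum of presences = 0 + 0 + 1 + 0 + 0 + 0 + 0 + 1 + 0 + 0 = 2

2


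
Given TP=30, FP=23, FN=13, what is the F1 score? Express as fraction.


F1 = 2 * P * R / (P + R)
P = TP/(TP+FP) = 30/53 = 30/53
R = TP/(TP+FN) = 30/43 = 30/43
2 * P * R = 2 * 30/53 * 30/43 = 1800/2279
P + R = 30/53 + 30/43 = 2880/2279
F1 = 1800/2279 / 2880/2279 = 5/8

5/8


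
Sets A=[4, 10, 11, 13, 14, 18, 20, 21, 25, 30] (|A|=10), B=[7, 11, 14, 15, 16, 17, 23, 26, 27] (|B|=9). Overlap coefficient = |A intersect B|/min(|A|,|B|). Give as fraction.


A intersect B = [11, 14]
|A intersect B| = 2
min(|A|, |B|) = min(10, 9) = 9
Overlap = 2 / 9 = 2/9

2/9


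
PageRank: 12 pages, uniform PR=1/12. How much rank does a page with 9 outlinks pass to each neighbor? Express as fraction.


Initial PR = 1/12 = 1/12
Outlinks = 9
Contribution per link = PR / outlinks
= 1/12 / 9
= 1/108

1/108


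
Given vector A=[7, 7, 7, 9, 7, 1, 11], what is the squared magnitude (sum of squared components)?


|A|^2 = sum of squared components
A[0]^2 = 7^2 = 49
A[1]^2 = 7^2 = 49
A[2]^2 = 7^2 = 49
A[3]^2 = 9^2 = 81
A[4]^2 = 7^2 = 49
A[5]^2 = 1^2 = 1
A[6]^2 = 11^2 = 121
Sum = 49 + 49 + 49 + 81 + 49 + 1 + 121 = 399

399


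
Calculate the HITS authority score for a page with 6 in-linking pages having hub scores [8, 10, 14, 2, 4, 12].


Authority = sum of hub scores of in-linkers
In-link 1: hub score = 8
In-link 2: hub score = 10
In-link 3: hub score = 14
In-link 4: hub score = 2
In-link 5: hub score = 4
In-link 6: hub score = 12
Authority = 8 + 10 + 14 + 2 + 4 + 12 = 50

50


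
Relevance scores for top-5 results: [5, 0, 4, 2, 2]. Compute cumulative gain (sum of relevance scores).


Cumulative Gain = sum of relevance scores
Position 1: rel=5, running sum=5
Position 2: rel=0, running sum=5
Position 3: rel=4, running sum=9
Position 4: rel=2, running sum=11
Position 5: rel=2, running sum=13
CG = 13

13


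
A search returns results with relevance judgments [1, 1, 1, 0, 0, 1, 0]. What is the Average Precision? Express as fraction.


Computing P@k for each relevant position:
Position 1: relevant, P@1 = 1/1 = 1
Position 2: relevant, P@2 = 2/2 = 1
Position 3: relevant, P@3 = 3/3 = 1
Position 4: not relevant
Position 5: not relevant
Position 6: relevant, P@6 = 4/6 = 2/3
Position 7: not relevant
Sum of P@k = 1 + 1 + 1 + 2/3 = 11/3
AP = 11/3 / 4 = 11/12

11/12


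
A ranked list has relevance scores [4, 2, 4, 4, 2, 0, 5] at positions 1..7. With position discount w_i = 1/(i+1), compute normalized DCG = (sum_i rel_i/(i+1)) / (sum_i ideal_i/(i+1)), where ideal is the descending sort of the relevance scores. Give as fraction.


Position discount weights w_i = 1/(i+1) for i=1..7:
Weights = [1/2, 1/3, 1/4, 1/5, 1/6, 1/7, 1/8]
Actual relevance: [4, 2, 4, 4, 2, 0, 5]
DCG = 4/2 + 2/3 + 4/4 + 4/5 + 2/6 + 0/7 + 5/8 = 217/40
Ideal relevance (sorted desc): [5, 4, 4, 4, 2, 2, 0]
Ideal DCG = 5/2 + 4/3 + 4/4 + 4/5 + 2/6 + 2/7 + 0/8 = 1313/210
nDCG = DCG / ideal_DCG = 217/40 / 1313/210 = 4557/5252

4557/5252


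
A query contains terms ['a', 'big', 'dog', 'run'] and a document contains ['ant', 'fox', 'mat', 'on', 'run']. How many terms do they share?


Query terms: ['a', 'big', 'dog', 'run']
Document terms: ['ant', 'fox', 'mat', 'on', 'run']
Common terms: ['run']
Overlap count = 1

1


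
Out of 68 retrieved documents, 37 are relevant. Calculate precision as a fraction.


Precision = relevant_retrieved / total_retrieved
= 37 / 68
= 37 / (37 + 31)
= 37/68

37/68


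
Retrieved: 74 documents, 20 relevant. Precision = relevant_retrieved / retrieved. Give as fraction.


Precision = relevant_retrieved / total_retrieved
= 20 / 74
= 20 / (20 + 54)
= 10/37

10/37


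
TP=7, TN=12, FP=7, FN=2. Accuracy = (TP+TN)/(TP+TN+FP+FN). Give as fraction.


Accuracy = (TP + TN) / (TP + TN + FP + FN)
TP + TN = 7 + 12 = 19
Total = 7 + 12 + 7 + 2 = 28
Accuracy = 19 / 28 = 19/28

19/28


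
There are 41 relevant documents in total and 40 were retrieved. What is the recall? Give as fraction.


Recall = retrieved_relevant / total_relevant
= 40 / 41
= 40 / (40 + 1)
= 40/41

40/41


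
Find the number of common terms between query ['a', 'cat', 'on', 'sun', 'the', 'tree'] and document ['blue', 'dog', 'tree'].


Query terms: ['a', 'cat', 'on', 'sun', 'the', 'tree']
Document terms: ['blue', 'dog', 'tree']
Common terms: ['tree']
Overlap count = 1

1


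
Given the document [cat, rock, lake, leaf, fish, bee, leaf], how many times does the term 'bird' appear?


Document has 7 words
Scanning for 'bird':
Term not found in document
Count = 0

0


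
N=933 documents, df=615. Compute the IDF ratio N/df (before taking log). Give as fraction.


IDF ratio = N / df
= 933 / 615
= 311/205

311/205


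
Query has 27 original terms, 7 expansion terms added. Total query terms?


Original terms: 27
Expansion terms: 7
Total = 27 + 7 = 34

34


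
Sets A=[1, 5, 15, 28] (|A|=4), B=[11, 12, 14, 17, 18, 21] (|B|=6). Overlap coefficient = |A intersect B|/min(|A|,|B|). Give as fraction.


A intersect B = []
|A intersect B| = 0
min(|A|, |B|) = min(4, 6) = 4
Overlap = 0 / 4 = 0

0


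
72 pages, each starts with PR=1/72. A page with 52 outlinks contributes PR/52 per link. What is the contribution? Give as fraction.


Initial PR = 1/72 = 1/72
Outlinks = 52
Contribution per link = PR / outlinks
= 1/72 / 52
= 1/3744

1/3744


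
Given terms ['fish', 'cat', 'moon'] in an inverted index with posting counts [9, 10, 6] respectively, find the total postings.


Summing posting list sizes:
'fish': 9 postings
'cat': 10 postings
'moon': 6 postings
Total = 9 + 10 + 6 = 25

25


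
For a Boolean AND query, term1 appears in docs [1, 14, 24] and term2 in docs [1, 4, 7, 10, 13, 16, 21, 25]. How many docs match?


Boolean AND: find intersection of posting lists
term1 docs: [1, 14, 24]
term2 docs: [1, 4, 7, 10, 13, 16, 21, 25]
Intersection: [1]
|intersection| = 1

1


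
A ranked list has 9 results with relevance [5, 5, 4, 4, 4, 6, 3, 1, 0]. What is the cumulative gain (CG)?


Cumulative Gain = sum of relevance scores
Position 1: rel=5, running sum=5
Position 2: rel=5, running sum=10
Position 3: rel=4, running sum=14
Position 4: rel=4, running sum=18
Position 5: rel=4, running sum=22
Position 6: rel=6, running sum=28
Position 7: rel=3, running sum=31
Position 8: rel=1, running sum=32
Position 9: rel=0, running sum=32
CG = 32

32


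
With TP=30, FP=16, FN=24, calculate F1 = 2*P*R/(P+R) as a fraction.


F1 = 2 * P * R / (P + R)
P = TP/(TP+FP) = 30/46 = 15/23
R = TP/(TP+FN) = 30/54 = 5/9
2 * P * R = 2 * 15/23 * 5/9 = 50/69
P + R = 15/23 + 5/9 = 250/207
F1 = 50/69 / 250/207 = 3/5

3/5


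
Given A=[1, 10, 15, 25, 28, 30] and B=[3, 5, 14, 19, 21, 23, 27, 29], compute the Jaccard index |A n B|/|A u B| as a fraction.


A intersect B = []
|A intersect B| = 0
A union B = [1, 3, 5, 10, 14, 15, 19, 21, 23, 25, 27, 28, 29, 30]
|A union B| = 14
Jaccard = 0/14 = 0

0


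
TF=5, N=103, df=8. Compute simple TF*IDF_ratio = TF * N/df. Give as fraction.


TF * (N/df)
= 5 * (103/8)
= 5 * 103/8
= 515/8

515/8


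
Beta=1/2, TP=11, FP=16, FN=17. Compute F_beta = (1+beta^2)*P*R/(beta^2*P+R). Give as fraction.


P = TP/(TP+FP) = 11/27 = 11/27
R = TP/(TP+FN) = 11/28 = 11/28
beta^2 = 1/2^2 = 1/4
(1 + beta^2) = 5/4
Numerator = (1+beta^2)*P*R = 605/3024
Denominator = beta^2*P + R = 11/108 + 11/28 = 187/378
F_beta = 55/136

55/136


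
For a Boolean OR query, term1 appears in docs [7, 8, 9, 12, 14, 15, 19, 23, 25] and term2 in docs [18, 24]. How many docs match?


Boolean OR: find union of posting lists
term1 docs: [7, 8, 9, 12, 14, 15, 19, 23, 25]
term2 docs: [18, 24]
Union: [7, 8, 9, 12, 14, 15, 18, 19, 23, 24, 25]
|union| = 11

11


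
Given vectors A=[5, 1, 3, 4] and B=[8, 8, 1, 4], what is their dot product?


Dot product = sum of element-wise products
A[0]*B[0] = 5*8 = 40
A[1]*B[1] = 1*8 = 8
A[2]*B[2] = 3*1 = 3
A[3]*B[3] = 4*4 = 16
Sum = 40 + 8 + 3 + 16 = 67

67


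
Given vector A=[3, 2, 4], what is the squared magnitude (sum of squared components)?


|A|^2 = sum of squared components
A[0]^2 = 3^2 = 9
A[1]^2 = 2^2 = 4
A[2]^2 = 4^2 = 16
Sum = 9 + 4 + 16 = 29

29


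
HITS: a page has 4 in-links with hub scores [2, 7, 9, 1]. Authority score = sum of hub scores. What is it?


Authority = sum of hub scores of in-linkers
In-link 1: hub score = 2
In-link 2: hub score = 7
In-link 3: hub score = 9
In-link 4: hub score = 1
Authority = 2 + 7 + 9 + 1 = 19

19


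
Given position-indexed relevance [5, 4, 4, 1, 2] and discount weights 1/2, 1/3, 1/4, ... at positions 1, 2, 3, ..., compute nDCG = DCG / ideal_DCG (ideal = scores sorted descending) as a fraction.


Position discount weights w_i = 1/(i+1) for i=1..5:
Weights = [1/2, 1/3, 1/4, 1/5, 1/6]
Actual relevance: [5, 4, 4, 1, 2]
DCG = 5/2 + 4/3 + 4/4 + 1/5 + 2/6 = 161/30
Ideal relevance (sorted desc): [5, 4, 4, 2, 1]
Ideal DCG = 5/2 + 4/3 + 4/4 + 2/5 + 1/6 = 27/5
nDCG = DCG / ideal_DCG = 161/30 / 27/5 = 161/162

161/162


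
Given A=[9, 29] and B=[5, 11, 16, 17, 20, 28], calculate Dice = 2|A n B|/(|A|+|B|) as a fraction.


A intersect B = []
|A intersect B| = 0
|A| = 2, |B| = 6
Dice = 2*0 / (2+6)
= 0 / 8 = 0

0


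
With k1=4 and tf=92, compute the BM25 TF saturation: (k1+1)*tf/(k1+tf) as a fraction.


BM25 TF component = (k1+1)*tf / (k1+tf)
k1 = 4, tf = 92
Numerator = (4+1)*92 = 460
Denominator = 4 + 92 = 96
= 460/96 = 115/24

115/24


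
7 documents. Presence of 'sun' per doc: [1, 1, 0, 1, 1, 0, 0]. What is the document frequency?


Checking each document for 'sun':
Doc 1: present
Doc 2: present
Doc 3: absent
Doc 4: present
Doc 5: present
Doc 6: absent
Doc 7: absent
df = sum of presences = 1 + 1 + 0 + 1 + 1 + 0 + 0 = 4

4


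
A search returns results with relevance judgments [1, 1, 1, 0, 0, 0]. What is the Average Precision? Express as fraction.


Computing P@k for each relevant position:
Position 1: relevant, P@1 = 1/1 = 1
Position 2: relevant, P@2 = 2/2 = 1
Position 3: relevant, P@3 = 3/3 = 1
Position 4: not relevant
Position 5: not relevant
Position 6: not relevant
Sum of P@k = 1 + 1 + 1 = 3
AP = 3 / 3 = 1

1


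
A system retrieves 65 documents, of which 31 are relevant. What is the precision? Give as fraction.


Precision = relevant_retrieved / total_retrieved
= 31 / 65
= 31 / (31 + 34)
= 31/65

31/65


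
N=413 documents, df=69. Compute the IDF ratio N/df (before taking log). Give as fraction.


IDF ratio = N / df
= 413 / 69
= 413/69

413/69


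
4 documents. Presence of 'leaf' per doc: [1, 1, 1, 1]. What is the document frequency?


Checking each document for 'leaf':
Doc 1: present
Doc 2: present
Doc 3: present
Doc 4: present
df = sum of presences = 1 + 1 + 1 + 1 = 4

4


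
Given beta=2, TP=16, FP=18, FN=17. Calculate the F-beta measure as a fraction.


P = TP/(TP+FP) = 16/34 = 8/17
R = TP/(TP+FN) = 16/33 = 16/33
beta^2 = 2^2 = 4
(1 + beta^2) = 5
Numerator = (1+beta^2)*P*R = 640/561
Denominator = beta^2*P + R = 32/17 + 16/33 = 1328/561
F_beta = 40/83

40/83


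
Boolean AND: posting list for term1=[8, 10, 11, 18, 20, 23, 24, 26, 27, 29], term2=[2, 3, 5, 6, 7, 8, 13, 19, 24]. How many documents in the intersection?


Boolean AND: find intersection of posting lists
term1 docs: [8, 10, 11, 18, 20, 23, 24, 26, 27, 29]
term2 docs: [2, 3, 5, 6, 7, 8, 13, 19, 24]
Intersection: [8, 24]
|intersection| = 2

2


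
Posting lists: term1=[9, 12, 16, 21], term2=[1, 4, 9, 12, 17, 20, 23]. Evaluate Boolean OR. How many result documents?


Boolean OR: find union of posting lists
term1 docs: [9, 12, 16, 21]
term2 docs: [1, 4, 9, 12, 17, 20, 23]
Union: [1, 4, 9, 12, 16, 17, 20, 21, 23]
|union| = 9

9


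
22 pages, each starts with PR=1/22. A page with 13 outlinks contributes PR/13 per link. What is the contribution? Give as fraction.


Initial PR = 1/22 = 1/22
Outlinks = 13
Contribution per link = PR / outlinks
= 1/22 / 13
= 1/286

1/286


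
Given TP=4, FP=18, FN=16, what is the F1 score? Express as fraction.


F1 = 2 * P * R / (P + R)
P = TP/(TP+FP) = 4/22 = 2/11
R = TP/(TP+FN) = 4/20 = 1/5
2 * P * R = 2 * 2/11 * 1/5 = 4/55
P + R = 2/11 + 1/5 = 21/55
F1 = 4/55 / 21/55 = 4/21

4/21


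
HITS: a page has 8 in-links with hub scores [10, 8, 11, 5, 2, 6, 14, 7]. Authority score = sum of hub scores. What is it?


Authority = sum of hub scores of in-linkers
In-link 1: hub score = 10
In-link 2: hub score = 8
In-link 3: hub score = 11
In-link 4: hub score = 5
In-link 5: hub score = 2
In-link 6: hub score = 6
In-link 7: hub score = 14
In-link 8: hub score = 7
Authority = 10 + 8 + 11 + 5 + 2 + 6 + 14 + 7 = 63

63


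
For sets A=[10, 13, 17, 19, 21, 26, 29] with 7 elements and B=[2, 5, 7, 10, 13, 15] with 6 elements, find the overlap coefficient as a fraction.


A intersect B = [10, 13]
|A intersect B| = 2
min(|A|, |B|) = min(7, 6) = 6
Overlap = 2 / 6 = 1/3

1/3


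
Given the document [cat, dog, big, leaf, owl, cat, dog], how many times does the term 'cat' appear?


Document has 7 words
Scanning for 'cat':
Found at positions: [0, 5]
Count = 2

2


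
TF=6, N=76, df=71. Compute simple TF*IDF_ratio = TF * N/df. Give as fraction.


TF * (N/df)
= 6 * (76/71)
= 6 * 76/71
= 456/71

456/71


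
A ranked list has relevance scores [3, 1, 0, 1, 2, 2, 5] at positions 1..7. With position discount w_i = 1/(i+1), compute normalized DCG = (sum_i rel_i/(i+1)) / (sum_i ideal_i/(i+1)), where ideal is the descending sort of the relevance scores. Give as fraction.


Position discount weights w_i = 1/(i+1) for i=1..7:
Weights = [1/2, 1/3, 1/4, 1/5, 1/6, 1/7, 1/8]
Actual relevance: [3, 1, 0, 1, 2, 2, 5]
DCG = 3/2 + 1/3 + 0/4 + 1/5 + 2/6 + 2/7 + 5/8 = 2753/840
Ideal relevance (sorted desc): [5, 3, 2, 2, 1, 1, 0]
Ideal DCG = 5/2 + 3/3 + 2/4 + 2/5 + 1/6 + 1/7 + 0/8 = 989/210
nDCG = DCG / ideal_DCG = 2753/840 / 989/210 = 2753/3956

2753/3956


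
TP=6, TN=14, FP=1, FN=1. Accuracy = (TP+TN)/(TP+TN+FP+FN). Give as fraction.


Accuracy = (TP + TN) / (TP + TN + FP + FN)
TP + TN = 6 + 14 = 20
Total = 6 + 14 + 1 + 1 = 22
Accuracy = 20 / 22 = 10/11

10/11


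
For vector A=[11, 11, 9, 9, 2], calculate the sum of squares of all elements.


|A|^2 = sum of squared components
A[0]^2 = 11^2 = 121
A[1]^2 = 11^2 = 121
A[2]^2 = 9^2 = 81
A[3]^2 = 9^2 = 81
A[4]^2 = 2^2 = 4
Sum = 121 + 121 + 81 + 81 + 4 = 408

408


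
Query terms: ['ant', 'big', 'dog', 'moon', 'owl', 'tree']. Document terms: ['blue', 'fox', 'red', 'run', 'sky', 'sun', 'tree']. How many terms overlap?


Query terms: ['ant', 'big', 'dog', 'moon', 'owl', 'tree']
Document terms: ['blue', 'fox', 'red', 'run', 'sky', 'sun', 'tree']
Common terms: ['tree']
Overlap count = 1

1


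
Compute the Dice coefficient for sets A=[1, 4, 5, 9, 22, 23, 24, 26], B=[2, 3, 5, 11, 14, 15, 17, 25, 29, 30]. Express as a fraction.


A intersect B = [5]
|A intersect B| = 1
|A| = 8, |B| = 10
Dice = 2*1 / (8+10)
= 2 / 18 = 1/9

1/9


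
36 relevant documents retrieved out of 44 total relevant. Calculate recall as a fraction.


Recall = retrieved_relevant / total_relevant
= 36 / 44
= 36 / (36 + 8)
= 9/11

9/11


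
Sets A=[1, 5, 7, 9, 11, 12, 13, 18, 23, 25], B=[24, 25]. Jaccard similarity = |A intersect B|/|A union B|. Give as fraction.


A intersect B = [25]
|A intersect B| = 1
A union B = [1, 5, 7, 9, 11, 12, 13, 18, 23, 24, 25]
|A union B| = 11
Jaccard = 1/11 = 1/11

1/11


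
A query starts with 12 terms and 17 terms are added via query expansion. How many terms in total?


Original terms: 12
Expansion terms: 17
Total = 12 + 17 = 29

29


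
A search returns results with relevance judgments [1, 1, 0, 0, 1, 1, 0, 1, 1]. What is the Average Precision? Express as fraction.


Computing P@k for each relevant position:
Position 1: relevant, P@1 = 1/1 = 1
Position 2: relevant, P@2 = 2/2 = 1
Position 3: not relevant
Position 4: not relevant
Position 5: relevant, P@5 = 3/5 = 3/5
Position 6: relevant, P@6 = 4/6 = 2/3
Position 7: not relevant
Position 8: relevant, P@8 = 5/8 = 5/8
Position 9: relevant, P@9 = 6/9 = 2/3
Sum of P@k = 1 + 1 + 3/5 + 2/3 + 5/8 + 2/3 = 547/120
AP = 547/120 / 6 = 547/720

547/720


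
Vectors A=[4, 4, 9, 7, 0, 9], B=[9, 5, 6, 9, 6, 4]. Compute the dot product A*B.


Dot product = sum of element-wise products
A[0]*B[0] = 4*9 = 36
A[1]*B[1] = 4*5 = 20
A[2]*B[2] = 9*6 = 54
A[3]*B[3] = 7*9 = 63
A[4]*B[4] = 0*6 = 0
A[5]*B[5] = 9*4 = 36
Sum = 36 + 20 + 54 + 63 + 0 + 36 = 209

209


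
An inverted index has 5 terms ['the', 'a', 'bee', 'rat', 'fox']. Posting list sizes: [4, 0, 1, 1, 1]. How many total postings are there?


Summing posting list sizes:
'the': 4 postings
'a': 0 postings
'bee': 1 postings
'rat': 1 postings
'fox': 1 postings
Total = 4 + 0 + 1 + 1 + 1 = 7

7


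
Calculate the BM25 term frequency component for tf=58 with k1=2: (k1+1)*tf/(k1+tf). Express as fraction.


BM25 TF component = (k1+1)*tf / (k1+tf)
k1 = 2, tf = 58
Numerator = (2+1)*58 = 174
Denominator = 2 + 58 = 60
= 174/60 = 29/10

29/10


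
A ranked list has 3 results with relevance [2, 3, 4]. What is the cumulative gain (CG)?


Cumulative Gain = sum of relevance scores
Position 1: rel=2, running sum=2
Position 2: rel=3, running sum=5
Position 3: rel=4, running sum=9
CG = 9

9


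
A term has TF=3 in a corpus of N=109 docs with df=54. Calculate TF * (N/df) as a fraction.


TF * (N/df)
= 3 * (109/54)
= 3 * 109/54
= 109/18

109/18


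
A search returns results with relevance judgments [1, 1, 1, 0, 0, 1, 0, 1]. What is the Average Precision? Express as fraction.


Computing P@k for each relevant position:
Position 1: relevant, P@1 = 1/1 = 1
Position 2: relevant, P@2 = 2/2 = 1
Position 3: relevant, P@3 = 3/3 = 1
Position 4: not relevant
Position 5: not relevant
Position 6: relevant, P@6 = 4/6 = 2/3
Position 7: not relevant
Position 8: relevant, P@8 = 5/8 = 5/8
Sum of P@k = 1 + 1 + 1 + 2/3 + 5/8 = 103/24
AP = 103/24 / 5 = 103/120

103/120


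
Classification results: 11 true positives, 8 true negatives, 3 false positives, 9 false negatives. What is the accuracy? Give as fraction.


Accuracy = (TP + TN) / (TP + TN + FP + FN)
TP + TN = 11 + 8 = 19
Total = 11 + 8 + 3 + 9 = 31
Accuracy = 19 / 31 = 19/31

19/31


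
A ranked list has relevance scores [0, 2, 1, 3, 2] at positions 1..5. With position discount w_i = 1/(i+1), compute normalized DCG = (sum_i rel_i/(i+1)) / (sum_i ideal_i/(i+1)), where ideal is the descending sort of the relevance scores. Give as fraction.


Position discount weights w_i = 1/(i+1) for i=1..5:
Weights = [1/2, 1/3, 1/4, 1/5, 1/6]
Actual relevance: [0, 2, 1, 3, 2]
DCG = 0/2 + 2/3 + 1/4 + 3/5 + 2/6 = 37/20
Ideal relevance (sorted desc): [3, 2, 2, 1, 0]
Ideal DCG = 3/2 + 2/3 + 2/4 + 1/5 + 0/6 = 43/15
nDCG = DCG / ideal_DCG = 37/20 / 43/15 = 111/172

111/172


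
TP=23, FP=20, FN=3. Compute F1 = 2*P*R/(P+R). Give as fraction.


F1 = 2 * P * R / (P + R)
P = TP/(TP+FP) = 23/43 = 23/43
R = TP/(TP+FN) = 23/26 = 23/26
2 * P * R = 2 * 23/43 * 23/26 = 529/559
P + R = 23/43 + 23/26 = 1587/1118
F1 = 529/559 / 1587/1118 = 2/3

2/3


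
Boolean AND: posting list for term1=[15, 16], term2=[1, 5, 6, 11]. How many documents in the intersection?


Boolean AND: find intersection of posting lists
term1 docs: [15, 16]
term2 docs: [1, 5, 6, 11]
Intersection: []
|intersection| = 0

0


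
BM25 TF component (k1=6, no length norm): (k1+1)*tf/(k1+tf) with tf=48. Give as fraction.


BM25 TF component = (k1+1)*tf / (k1+tf)
k1 = 6, tf = 48
Numerator = (6+1)*48 = 336
Denominator = 6 + 48 = 54
= 336/54 = 56/9

56/9


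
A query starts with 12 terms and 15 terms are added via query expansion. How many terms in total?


Original terms: 12
Expansion terms: 15
Total = 12 + 15 = 27

27


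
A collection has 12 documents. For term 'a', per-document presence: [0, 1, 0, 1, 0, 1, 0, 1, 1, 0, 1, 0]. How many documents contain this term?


Checking each document for 'a':
Doc 1: absent
Doc 2: present
Doc 3: absent
Doc 4: present
Doc 5: absent
Doc 6: present
Doc 7: absent
Doc 8: present
Doc 9: present
Doc 10: absent
Doc 11: present
Doc 12: absent
df = sum of presences = 0 + 1 + 0 + 1 + 0 + 1 + 0 + 1 + 1 + 0 + 1 + 0 = 6

6


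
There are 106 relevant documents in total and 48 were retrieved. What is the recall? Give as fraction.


Recall = retrieved_relevant / total_relevant
= 48 / 106
= 48 / (48 + 58)
= 24/53

24/53


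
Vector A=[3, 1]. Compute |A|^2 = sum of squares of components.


|A|^2 = sum of squared components
A[0]^2 = 3^2 = 9
A[1]^2 = 1^2 = 1
Sum = 9 + 1 = 10

10


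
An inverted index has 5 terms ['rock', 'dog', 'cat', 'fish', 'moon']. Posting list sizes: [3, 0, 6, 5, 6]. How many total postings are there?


Summing posting list sizes:
'rock': 3 postings
'dog': 0 postings
'cat': 6 postings
'fish': 5 postings
'moon': 6 postings
Total = 3 + 0 + 6 + 5 + 6 = 20

20


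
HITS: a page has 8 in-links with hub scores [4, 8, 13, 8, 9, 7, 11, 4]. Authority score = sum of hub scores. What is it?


Authority = sum of hub scores of in-linkers
In-link 1: hub score = 4
In-link 2: hub score = 8
In-link 3: hub score = 13
In-link 4: hub score = 8
In-link 5: hub score = 9
In-link 6: hub score = 7
In-link 7: hub score = 11
In-link 8: hub score = 4
Authority = 4 + 8 + 13 + 8 + 9 + 7 + 11 + 4 = 64

64


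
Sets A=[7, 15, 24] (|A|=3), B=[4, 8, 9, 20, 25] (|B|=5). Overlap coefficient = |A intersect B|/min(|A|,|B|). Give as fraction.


A intersect B = []
|A intersect B| = 0
min(|A|, |B|) = min(3, 5) = 3
Overlap = 0 / 3 = 0

0


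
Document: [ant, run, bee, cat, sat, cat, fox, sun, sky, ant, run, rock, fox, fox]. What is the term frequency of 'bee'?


Document has 14 words
Scanning for 'bee':
Found at positions: [2]
Count = 1

1


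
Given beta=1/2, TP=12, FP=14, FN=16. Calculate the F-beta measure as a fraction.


P = TP/(TP+FP) = 12/26 = 6/13
R = TP/(TP+FN) = 12/28 = 3/7
beta^2 = 1/2^2 = 1/4
(1 + beta^2) = 5/4
Numerator = (1+beta^2)*P*R = 45/182
Denominator = beta^2*P + R = 3/26 + 3/7 = 99/182
F_beta = 5/11

5/11


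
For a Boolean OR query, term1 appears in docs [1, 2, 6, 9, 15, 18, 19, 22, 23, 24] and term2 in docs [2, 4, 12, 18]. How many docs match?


Boolean OR: find union of posting lists
term1 docs: [1, 2, 6, 9, 15, 18, 19, 22, 23, 24]
term2 docs: [2, 4, 12, 18]
Union: [1, 2, 4, 6, 9, 12, 15, 18, 19, 22, 23, 24]
|union| = 12

12


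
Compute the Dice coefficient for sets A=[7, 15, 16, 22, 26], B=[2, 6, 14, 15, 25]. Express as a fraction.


A intersect B = [15]
|A intersect B| = 1
|A| = 5, |B| = 5
Dice = 2*1 / (5+5)
= 2 / 10 = 1/5

1/5


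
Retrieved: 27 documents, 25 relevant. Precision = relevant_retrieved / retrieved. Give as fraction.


Precision = relevant_retrieved / total_retrieved
= 25 / 27
= 25 / (25 + 2)
= 25/27

25/27


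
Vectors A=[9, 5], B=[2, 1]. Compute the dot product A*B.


Dot product = sum of element-wise products
A[0]*B[0] = 9*2 = 18
A[1]*B[1] = 5*1 = 5
Sum = 18 + 5 = 23

23


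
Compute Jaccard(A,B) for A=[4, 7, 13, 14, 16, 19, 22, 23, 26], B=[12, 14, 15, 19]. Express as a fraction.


A intersect B = [14, 19]
|A intersect B| = 2
A union B = [4, 7, 12, 13, 14, 15, 16, 19, 22, 23, 26]
|A union B| = 11
Jaccard = 2/11 = 2/11

2/11


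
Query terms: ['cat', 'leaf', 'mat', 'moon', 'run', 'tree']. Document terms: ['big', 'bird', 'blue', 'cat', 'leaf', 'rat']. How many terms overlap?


Query terms: ['cat', 'leaf', 'mat', 'moon', 'run', 'tree']
Document terms: ['big', 'bird', 'blue', 'cat', 'leaf', 'rat']
Common terms: ['cat', 'leaf']
Overlap count = 2

2


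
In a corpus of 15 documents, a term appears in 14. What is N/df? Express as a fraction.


IDF ratio = N / df
= 15 / 14
= 15/14

15/14


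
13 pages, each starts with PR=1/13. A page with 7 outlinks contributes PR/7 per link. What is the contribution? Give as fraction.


Initial PR = 1/13 = 1/13
Outlinks = 7
Contribution per link = PR / outlinks
= 1/13 / 7
= 1/91

1/91


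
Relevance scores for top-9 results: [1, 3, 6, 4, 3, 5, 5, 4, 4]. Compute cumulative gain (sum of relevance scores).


Cumulative Gain = sum of relevance scores
Position 1: rel=1, running sum=1
Position 2: rel=3, running sum=4
Position 3: rel=6, running sum=10
Position 4: rel=4, running sum=14
Position 5: rel=3, running sum=17
Position 6: rel=5, running sum=22
Position 7: rel=5, running sum=27
Position 8: rel=4, running sum=31
Position 9: rel=4, running sum=35
CG = 35

35


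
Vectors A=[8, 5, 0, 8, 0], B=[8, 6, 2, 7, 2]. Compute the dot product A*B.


Dot product = sum of element-wise products
A[0]*B[0] = 8*8 = 64
A[1]*B[1] = 5*6 = 30
A[2]*B[2] = 0*2 = 0
A[3]*B[3] = 8*7 = 56
A[4]*B[4] = 0*2 = 0
Sum = 64 + 30 + 0 + 56 + 0 = 150

150


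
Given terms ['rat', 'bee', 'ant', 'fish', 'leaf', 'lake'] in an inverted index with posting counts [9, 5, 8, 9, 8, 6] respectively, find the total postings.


Summing posting list sizes:
'rat': 9 postings
'bee': 5 postings
'ant': 8 postings
'fish': 9 postings
'leaf': 8 postings
'lake': 6 postings
Total = 9 + 5 + 8 + 9 + 8 + 6 = 45

45


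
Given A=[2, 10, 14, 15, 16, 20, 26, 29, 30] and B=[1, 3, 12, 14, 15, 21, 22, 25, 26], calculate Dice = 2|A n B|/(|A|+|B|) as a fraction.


A intersect B = [14, 15, 26]
|A intersect B| = 3
|A| = 9, |B| = 9
Dice = 2*3 / (9+9)
= 6 / 18 = 1/3

1/3


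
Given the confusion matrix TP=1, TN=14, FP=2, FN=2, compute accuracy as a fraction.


Accuracy = (TP + TN) / (TP + TN + FP + FN)
TP + TN = 1 + 14 = 15
Total = 1 + 14 + 2 + 2 = 19
Accuracy = 15 / 19 = 15/19

15/19


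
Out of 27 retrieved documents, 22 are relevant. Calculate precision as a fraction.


Precision = relevant_retrieved / total_retrieved
= 22 / 27
= 22 / (22 + 5)
= 22/27

22/27


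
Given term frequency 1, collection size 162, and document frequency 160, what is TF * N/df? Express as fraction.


TF * (N/df)
= 1 * (162/160)
= 1 * 81/80
= 81/80

81/80


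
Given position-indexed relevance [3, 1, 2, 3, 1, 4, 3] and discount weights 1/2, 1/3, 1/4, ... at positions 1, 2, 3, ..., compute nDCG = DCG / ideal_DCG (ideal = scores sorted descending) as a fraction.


Position discount weights w_i = 1/(i+1) for i=1..7:
Weights = [1/2, 1/3, 1/4, 1/5, 1/6, 1/7, 1/8]
Actual relevance: [3, 1, 2, 3, 1, 4, 3]
DCG = 3/2 + 1/3 + 2/4 + 3/5 + 1/6 + 4/7 + 3/8 = 1133/280
Ideal relevance (sorted desc): [4, 3, 3, 3, 2, 1, 1]
Ideal DCG = 4/2 + 3/3 + 3/4 + 3/5 + 2/6 + 1/7 + 1/8 = 4159/840
nDCG = DCG / ideal_DCG = 1133/280 / 4159/840 = 3399/4159

3399/4159


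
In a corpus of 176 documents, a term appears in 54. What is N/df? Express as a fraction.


IDF ratio = N / df
= 176 / 54
= 88/27

88/27


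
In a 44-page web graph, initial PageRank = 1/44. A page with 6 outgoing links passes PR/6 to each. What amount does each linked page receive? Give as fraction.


Initial PR = 1/44 = 1/44
Outlinks = 6
Contribution per link = PR / outlinks
= 1/44 / 6
= 1/264

1/264


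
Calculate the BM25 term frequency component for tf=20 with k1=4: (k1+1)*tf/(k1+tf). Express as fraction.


BM25 TF component = (k1+1)*tf / (k1+tf)
k1 = 4, tf = 20
Numerator = (4+1)*20 = 100
Denominator = 4 + 20 = 24
= 100/24 = 25/6

25/6


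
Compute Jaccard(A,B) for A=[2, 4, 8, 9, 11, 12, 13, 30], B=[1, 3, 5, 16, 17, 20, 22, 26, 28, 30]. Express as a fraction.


A intersect B = [30]
|A intersect B| = 1
A union B = [1, 2, 3, 4, 5, 8, 9, 11, 12, 13, 16, 17, 20, 22, 26, 28, 30]
|A union B| = 17
Jaccard = 1/17 = 1/17

1/17


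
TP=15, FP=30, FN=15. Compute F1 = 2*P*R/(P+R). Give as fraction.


F1 = 2 * P * R / (P + R)
P = TP/(TP+FP) = 15/45 = 1/3
R = TP/(TP+FN) = 15/30 = 1/2
2 * P * R = 2 * 1/3 * 1/2 = 1/3
P + R = 1/3 + 1/2 = 5/6
F1 = 1/3 / 5/6 = 2/5

2/5


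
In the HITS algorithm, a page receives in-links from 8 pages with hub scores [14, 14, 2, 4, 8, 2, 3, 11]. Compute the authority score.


Authority = sum of hub scores of in-linkers
In-link 1: hub score = 14
In-link 2: hub score = 14
In-link 3: hub score = 2
In-link 4: hub score = 4
In-link 5: hub score = 8
In-link 6: hub score = 2
In-link 7: hub score = 3
In-link 8: hub score = 11
Authority = 14 + 14 + 2 + 4 + 8 + 2 + 3 + 11 = 58

58


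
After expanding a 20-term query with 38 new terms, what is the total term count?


Original terms: 20
Expansion terms: 38
Total = 20 + 38 = 58

58


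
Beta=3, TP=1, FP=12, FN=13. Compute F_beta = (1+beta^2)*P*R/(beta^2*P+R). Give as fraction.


P = TP/(TP+FP) = 1/13 = 1/13
R = TP/(TP+FN) = 1/14 = 1/14
beta^2 = 3^2 = 9
(1 + beta^2) = 10
Numerator = (1+beta^2)*P*R = 5/91
Denominator = beta^2*P + R = 9/13 + 1/14 = 139/182
F_beta = 10/139

10/139


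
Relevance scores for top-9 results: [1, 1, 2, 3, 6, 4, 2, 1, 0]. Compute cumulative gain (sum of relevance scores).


Cumulative Gain = sum of relevance scores
Position 1: rel=1, running sum=1
Position 2: rel=1, running sum=2
Position 3: rel=2, running sum=4
Position 4: rel=3, running sum=7
Position 5: rel=6, running sum=13
Position 6: rel=4, running sum=17
Position 7: rel=2, running sum=19
Position 8: rel=1, running sum=20
Position 9: rel=0, running sum=20
CG = 20

20


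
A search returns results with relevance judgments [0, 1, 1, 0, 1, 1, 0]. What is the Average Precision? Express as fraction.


Computing P@k for each relevant position:
Position 1: not relevant
Position 2: relevant, P@2 = 1/2 = 1/2
Position 3: relevant, P@3 = 2/3 = 2/3
Position 4: not relevant
Position 5: relevant, P@5 = 3/5 = 3/5
Position 6: relevant, P@6 = 4/6 = 2/3
Position 7: not relevant
Sum of P@k = 1/2 + 2/3 + 3/5 + 2/3 = 73/30
AP = 73/30 / 4 = 73/120

73/120


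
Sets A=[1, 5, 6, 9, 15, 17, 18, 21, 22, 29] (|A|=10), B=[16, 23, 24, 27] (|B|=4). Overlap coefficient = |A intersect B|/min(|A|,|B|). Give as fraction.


A intersect B = []
|A intersect B| = 0
min(|A|, |B|) = min(10, 4) = 4
Overlap = 0 / 4 = 0

0


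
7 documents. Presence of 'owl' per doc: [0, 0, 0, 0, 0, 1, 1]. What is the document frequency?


Checking each document for 'owl':
Doc 1: absent
Doc 2: absent
Doc 3: absent
Doc 4: absent
Doc 5: absent
Doc 6: present
Doc 7: present
df = sum of presences = 0 + 0 + 0 + 0 + 0 + 1 + 1 = 2

2


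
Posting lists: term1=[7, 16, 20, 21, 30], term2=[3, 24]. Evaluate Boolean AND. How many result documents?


Boolean AND: find intersection of posting lists
term1 docs: [7, 16, 20, 21, 30]
term2 docs: [3, 24]
Intersection: []
|intersection| = 0

0


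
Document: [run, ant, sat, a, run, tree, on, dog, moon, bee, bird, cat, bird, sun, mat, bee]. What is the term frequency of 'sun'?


Document has 16 words
Scanning for 'sun':
Found at positions: [13]
Count = 1

1


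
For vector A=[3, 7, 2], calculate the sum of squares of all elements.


|A|^2 = sum of squared components
A[0]^2 = 3^2 = 9
A[1]^2 = 7^2 = 49
A[2]^2 = 2^2 = 4
Sum = 9 + 49 + 4 = 62

62


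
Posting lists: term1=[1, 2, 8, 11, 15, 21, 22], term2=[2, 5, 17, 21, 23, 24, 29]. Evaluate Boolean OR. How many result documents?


Boolean OR: find union of posting lists
term1 docs: [1, 2, 8, 11, 15, 21, 22]
term2 docs: [2, 5, 17, 21, 23, 24, 29]
Union: [1, 2, 5, 8, 11, 15, 17, 21, 22, 23, 24, 29]
|union| = 12

12


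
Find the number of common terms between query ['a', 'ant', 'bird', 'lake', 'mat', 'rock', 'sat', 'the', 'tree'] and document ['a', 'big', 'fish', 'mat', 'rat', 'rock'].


Query terms: ['a', 'ant', 'bird', 'lake', 'mat', 'rock', 'sat', 'the', 'tree']
Document terms: ['a', 'big', 'fish', 'mat', 'rat', 'rock']
Common terms: ['a', 'mat', 'rock']
Overlap count = 3

3


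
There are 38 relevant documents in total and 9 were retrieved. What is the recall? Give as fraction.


Recall = retrieved_relevant / total_relevant
= 9 / 38
= 9 / (9 + 29)
= 9/38

9/38


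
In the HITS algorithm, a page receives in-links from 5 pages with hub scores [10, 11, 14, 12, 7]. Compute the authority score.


Authority = sum of hub scores of in-linkers
In-link 1: hub score = 10
In-link 2: hub score = 11
In-link 3: hub score = 14
In-link 4: hub score = 12
In-link 5: hub score = 7
Authority = 10 + 11 + 14 + 12 + 7 = 54

54


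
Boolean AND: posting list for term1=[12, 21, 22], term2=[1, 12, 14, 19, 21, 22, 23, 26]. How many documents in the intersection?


Boolean AND: find intersection of posting lists
term1 docs: [12, 21, 22]
term2 docs: [1, 12, 14, 19, 21, 22, 23, 26]
Intersection: [12, 21, 22]
|intersection| = 3

3


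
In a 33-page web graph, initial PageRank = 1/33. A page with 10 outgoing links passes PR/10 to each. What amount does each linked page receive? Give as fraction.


Initial PR = 1/33 = 1/33
Outlinks = 10
Contribution per link = PR / outlinks
= 1/33 / 10
= 1/330

1/330


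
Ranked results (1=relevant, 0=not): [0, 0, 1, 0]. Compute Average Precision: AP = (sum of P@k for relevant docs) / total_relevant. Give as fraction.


Computing P@k for each relevant position:
Position 1: not relevant
Position 2: not relevant
Position 3: relevant, P@3 = 1/3 = 1/3
Position 4: not relevant
Sum of P@k = 1/3 = 1/3
AP = 1/3 / 1 = 1/3

1/3


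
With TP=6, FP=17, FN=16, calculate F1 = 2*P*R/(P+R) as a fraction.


F1 = 2 * P * R / (P + R)
P = TP/(TP+FP) = 6/23 = 6/23
R = TP/(TP+FN) = 6/22 = 3/11
2 * P * R = 2 * 6/23 * 3/11 = 36/253
P + R = 6/23 + 3/11 = 135/253
F1 = 36/253 / 135/253 = 4/15

4/15


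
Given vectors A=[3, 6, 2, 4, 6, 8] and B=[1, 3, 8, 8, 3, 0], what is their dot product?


Dot product = sum of element-wise products
A[0]*B[0] = 3*1 = 3
A[1]*B[1] = 6*3 = 18
A[2]*B[2] = 2*8 = 16
A[3]*B[3] = 4*8 = 32
A[4]*B[4] = 6*3 = 18
A[5]*B[5] = 8*0 = 0
Sum = 3 + 18 + 16 + 32 + 18 + 0 = 87

87


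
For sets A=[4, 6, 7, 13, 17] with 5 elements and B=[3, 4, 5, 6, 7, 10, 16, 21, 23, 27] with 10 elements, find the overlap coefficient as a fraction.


A intersect B = [4, 6, 7]
|A intersect B| = 3
min(|A|, |B|) = min(5, 10) = 5
Overlap = 3 / 5 = 3/5

3/5


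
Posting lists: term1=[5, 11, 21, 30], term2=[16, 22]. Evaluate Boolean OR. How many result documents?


Boolean OR: find union of posting lists
term1 docs: [5, 11, 21, 30]
term2 docs: [16, 22]
Union: [5, 11, 16, 21, 22, 30]
|union| = 6

6


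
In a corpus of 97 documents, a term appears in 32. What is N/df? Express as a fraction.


IDF ratio = N / df
= 97 / 32
= 97/32

97/32


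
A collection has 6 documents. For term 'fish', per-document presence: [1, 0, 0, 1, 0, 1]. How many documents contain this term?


Checking each document for 'fish':
Doc 1: present
Doc 2: absent
Doc 3: absent
Doc 4: present
Doc 5: absent
Doc 6: present
df = sum of presences = 1 + 0 + 0 + 1 + 0 + 1 = 3

3


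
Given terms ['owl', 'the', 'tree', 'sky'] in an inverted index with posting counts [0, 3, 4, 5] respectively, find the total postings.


Summing posting list sizes:
'owl': 0 postings
'the': 3 postings
'tree': 4 postings
'sky': 5 postings
Total = 0 + 3 + 4 + 5 = 12

12


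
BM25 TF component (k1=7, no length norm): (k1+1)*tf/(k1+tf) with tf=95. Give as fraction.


BM25 TF component = (k1+1)*tf / (k1+tf)
k1 = 7, tf = 95
Numerator = (7+1)*95 = 760
Denominator = 7 + 95 = 102
= 760/102 = 380/51

380/51


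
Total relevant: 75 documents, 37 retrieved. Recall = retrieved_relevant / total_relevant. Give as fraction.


Recall = retrieved_relevant / total_relevant
= 37 / 75
= 37 / (37 + 38)
= 37/75

37/75


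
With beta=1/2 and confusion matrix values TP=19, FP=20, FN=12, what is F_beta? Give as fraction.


P = TP/(TP+FP) = 19/39 = 19/39
R = TP/(TP+FN) = 19/31 = 19/31
beta^2 = 1/2^2 = 1/4
(1 + beta^2) = 5/4
Numerator = (1+beta^2)*P*R = 1805/4836
Denominator = beta^2*P + R = 19/156 + 19/31 = 3553/4836
F_beta = 95/187

95/187


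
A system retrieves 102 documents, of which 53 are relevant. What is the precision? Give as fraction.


Precision = relevant_retrieved / total_retrieved
= 53 / 102
= 53 / (53 + 49)
= 53/102

53/102


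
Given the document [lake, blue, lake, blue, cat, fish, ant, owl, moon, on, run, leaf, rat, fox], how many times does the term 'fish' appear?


Document has 14 words
Scanning for 'fish':
Found at positions: [5]
Count = 1

1


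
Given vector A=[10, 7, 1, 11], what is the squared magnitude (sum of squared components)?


|A|^2 = sum of squared components
A[0]^2 = 10^2 = 100
A[1]^2 = 7^2 = 49
A[2]^2 = 1^2 = 1
A[3]^2 = 11^2 = 121
Sum = 100 + 49 + 1 + 121 = 271

271


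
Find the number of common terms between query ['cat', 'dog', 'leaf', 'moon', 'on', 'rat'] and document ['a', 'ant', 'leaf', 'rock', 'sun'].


Query terms: ['cat', 'dog', 'leaf', 'moon', 'on', 'rat']
Document terms: ['a', 'ant', 'leaf', 'rock', 'sun']
Common terms: ['leaf']
Overlap count = 1

1


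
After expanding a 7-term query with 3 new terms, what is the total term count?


Original terms: 7
Expansion terms: 3
Total = 7 + 3 = 10

10


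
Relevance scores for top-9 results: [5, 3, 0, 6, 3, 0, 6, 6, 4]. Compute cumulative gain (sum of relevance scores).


Cumulative Gain = sum of relevance scores
Position 1: rel=5, running sum=5
Position 2: rel=3, running sum=8
Position 3: rel=0, running sum=8
Position 4: rel=6, running sum=14
Position 5: rel=3, running sum=17
Position 6: rel=0, running sum=17
Position 7: rel=6, running sum=23
Position 8: rel=6, running sum=29
Position 9: rel=4, running sum=33
CG = 33

33


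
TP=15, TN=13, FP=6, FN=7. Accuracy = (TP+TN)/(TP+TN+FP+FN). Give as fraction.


Accuracy = (TP + TN) / (TP + TN + FP + FN)
TP + TN = 15 + 13 = 28
Total = 15 + 13 + 6 + 7 = 41
Accuracy = 28 / 41 = 28/41

28/41


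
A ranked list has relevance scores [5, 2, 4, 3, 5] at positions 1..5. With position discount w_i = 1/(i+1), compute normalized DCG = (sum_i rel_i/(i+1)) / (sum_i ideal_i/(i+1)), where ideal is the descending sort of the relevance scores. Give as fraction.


Position discount weights w_i = 1/(i+1) for i=1..5:
Weights = [1/2, 1/3, 1/4, 1/5, 1/6]
Actual relevance: [5, 2, 4, 3, 5]
DCG = 5/2 + 2/3 + 4/4 + 3/5 + 5/6 = 28/5
Ideal relevance (sorted desc): [5, 5, 4, 3, 2]
Ideal DCG = 5/2 + 5/3 + 4/4 + 3/5 + 2/6 = 61/10
nDCG = DCG / ideal_DCG = 28/5 / 61/10 = 56/61

56/61
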